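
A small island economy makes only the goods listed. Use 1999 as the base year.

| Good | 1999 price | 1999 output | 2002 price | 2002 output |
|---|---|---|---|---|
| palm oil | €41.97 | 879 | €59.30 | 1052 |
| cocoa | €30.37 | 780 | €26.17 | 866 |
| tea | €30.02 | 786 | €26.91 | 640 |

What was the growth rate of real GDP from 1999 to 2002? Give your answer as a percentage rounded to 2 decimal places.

6.52%

Real GDP 1999 = Nominal GDP 1999 = 41.97·879 + 30.37·780 + 30.02·786 = 84175.95.
Real GDP 2002 (at 1999 prices) = 41.97·1052 + 30.37·866 + 30.02·640 = 89665.66.
Real growth = 89665.66/84175.95 − 1 = 0.0652.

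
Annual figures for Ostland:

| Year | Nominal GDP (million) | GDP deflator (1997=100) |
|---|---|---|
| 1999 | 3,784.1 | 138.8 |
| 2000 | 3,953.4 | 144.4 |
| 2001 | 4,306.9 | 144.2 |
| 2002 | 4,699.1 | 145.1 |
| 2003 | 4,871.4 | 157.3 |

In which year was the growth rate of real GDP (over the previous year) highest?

2000: real = 3953.4/1.444 = 2737.81; growth vs 1999 (2726.30) = 0.42%.
2001: real = 4306.9/1.442 = 2986.75; growth vs 2000 (2737.81) = 9.09%.
2002: real = 4699.1/1.451 = 3238.53; growth vs 2001 (2986.75) = 8.43%.
2003: real = 4871.4/1.573 = 3096.88; growth vs 2002 (3238.53) = -4.37%.

2001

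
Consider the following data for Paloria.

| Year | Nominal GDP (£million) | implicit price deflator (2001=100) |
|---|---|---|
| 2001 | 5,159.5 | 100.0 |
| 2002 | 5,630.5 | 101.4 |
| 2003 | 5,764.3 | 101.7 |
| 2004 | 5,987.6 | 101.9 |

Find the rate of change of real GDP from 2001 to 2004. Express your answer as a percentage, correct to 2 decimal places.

13.89%

Real GDP 2001 = 5159.5/1.000 = 5159.50.
Real GDP 2004 = 5987.6/1.019 = 5875.96.
Change = 5875.96/5159.50 − 1 = 0.1389.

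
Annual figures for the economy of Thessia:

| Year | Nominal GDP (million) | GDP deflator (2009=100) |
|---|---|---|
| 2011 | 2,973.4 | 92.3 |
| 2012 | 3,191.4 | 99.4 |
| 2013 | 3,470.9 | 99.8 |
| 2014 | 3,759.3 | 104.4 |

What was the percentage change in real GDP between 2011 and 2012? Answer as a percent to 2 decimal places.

Real GDP 2011 = 2973.4/0.923 = 3221.45.
Real GDP 2012 = 3191.4/0.994 = 3210.66.
Change = 3210.66/3221.45 − 1 = -0.0033.

-0.33%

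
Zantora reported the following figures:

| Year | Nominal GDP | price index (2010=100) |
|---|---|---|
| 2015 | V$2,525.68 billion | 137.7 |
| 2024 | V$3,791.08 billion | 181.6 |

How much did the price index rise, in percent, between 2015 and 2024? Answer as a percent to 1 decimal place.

Price-level change = 181.6 / 137.7 − 1 = 0.3188.

31.9%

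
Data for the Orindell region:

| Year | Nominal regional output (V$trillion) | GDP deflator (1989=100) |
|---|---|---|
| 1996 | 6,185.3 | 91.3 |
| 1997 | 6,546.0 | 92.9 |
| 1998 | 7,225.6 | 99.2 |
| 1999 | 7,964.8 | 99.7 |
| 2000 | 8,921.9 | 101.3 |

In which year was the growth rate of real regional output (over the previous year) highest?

2000

1997: real = 6546.0/0.929 = 7046.29; growth vs 1996 (6774.70) = 4.01%.
1998: real = 7225.6/0.992 = 7283.87; growth vs 1997 (7046.29) = 3.37%.
1999: real = 7964.8/0.997 = 7988.77; growth vs 1998 (7283.87) = 9.68%.
2000: real = 8921.9/1.013 = 8807.40; growth vs 1999 (7988.77) = 10.25%.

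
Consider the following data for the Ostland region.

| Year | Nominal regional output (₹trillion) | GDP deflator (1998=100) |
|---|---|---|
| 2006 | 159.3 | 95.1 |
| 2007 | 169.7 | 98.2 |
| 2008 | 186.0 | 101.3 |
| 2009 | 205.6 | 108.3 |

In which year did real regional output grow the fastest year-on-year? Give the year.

2007: real = 169.7/0.982 = 172.81; growth vs 2006 (167.51) = 3.16%.
2008: real = 186.0/1.013 = 183.61; growth vs 2007 (172.81) = 6.25%.
2009: real = 205.6/1.083 = 189.84; growth vs 2008 (183.61) = 3.39%.

2008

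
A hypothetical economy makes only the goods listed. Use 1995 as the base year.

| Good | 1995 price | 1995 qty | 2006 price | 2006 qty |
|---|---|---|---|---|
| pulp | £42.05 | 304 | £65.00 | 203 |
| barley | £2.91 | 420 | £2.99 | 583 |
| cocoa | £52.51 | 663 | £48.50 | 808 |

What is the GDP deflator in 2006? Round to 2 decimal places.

102.78

Nominal GDP 2006 = 65.00·203 + 2.99·583 + 48.50·808 = 54126.17.
Real GDP 2006 (at 1995 prices) = 42.05·203 + 2.91·583 + 52.51·808 = 52660.76.
Deflator = Nominal/Real × 100 = 54126.17/52660.76 × 100 = 102.783.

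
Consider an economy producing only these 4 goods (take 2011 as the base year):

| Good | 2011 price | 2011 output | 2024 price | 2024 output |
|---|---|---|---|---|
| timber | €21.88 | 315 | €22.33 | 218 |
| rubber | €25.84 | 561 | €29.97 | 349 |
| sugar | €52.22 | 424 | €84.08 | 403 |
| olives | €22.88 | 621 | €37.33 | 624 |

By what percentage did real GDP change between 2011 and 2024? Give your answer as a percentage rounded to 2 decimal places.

Real GDP 2011 = Nominal GDP 2011 = 21.88·315 + 25.84·561 + 52.22·424 + 22.88·621 = 57738.20.
Real GDP 2024 (at 2011 prices) = 21.88·218 + 25.84·349 + 52.22·403 + 22.88·624 = 49109.78.
Real growth = 49109.78/57738.20 − 1 = -0.1494.

-14.94%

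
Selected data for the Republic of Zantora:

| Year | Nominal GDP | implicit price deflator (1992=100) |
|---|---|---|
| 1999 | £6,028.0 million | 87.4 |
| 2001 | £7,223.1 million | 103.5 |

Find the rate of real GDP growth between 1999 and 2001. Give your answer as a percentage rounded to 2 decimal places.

1.19%

Real GDP 1999 = 6028.0 / 0.874 = 6897.03.
Real GDP 2001 = 7223.1 / 1.035 = 6978.84.
Real growth = 6978.84 / 6897.03 − 1 = 0.0119.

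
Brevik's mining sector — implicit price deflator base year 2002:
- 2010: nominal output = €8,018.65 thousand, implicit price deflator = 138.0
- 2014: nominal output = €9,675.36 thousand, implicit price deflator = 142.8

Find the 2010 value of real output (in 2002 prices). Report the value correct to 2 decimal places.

Real output = Nominal / (implicit price deflator/100) = 8018.65 / 1.380 = 5810.62.

€5,810.62 thousand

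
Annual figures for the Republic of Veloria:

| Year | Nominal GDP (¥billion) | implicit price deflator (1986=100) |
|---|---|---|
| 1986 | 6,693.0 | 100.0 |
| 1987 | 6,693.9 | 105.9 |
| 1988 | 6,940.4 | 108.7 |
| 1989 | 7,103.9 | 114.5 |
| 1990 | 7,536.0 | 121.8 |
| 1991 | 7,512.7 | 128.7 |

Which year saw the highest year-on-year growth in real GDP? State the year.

1988

1987: real = 6693.9/1.059 = 6320.96; growth vs 1986 (6693.00) = -5.56%.
1988: real = 6940.4/1.087 = 6384.91; growth vs 1987 (6320.96) = 1.01%.
1989: real = 7103.9/1.145 = 6204.28; growth vs 1988 (6384.91) = -2.83%.
1990: real = 7536.0/1.218 = 6187.19; growth vs 1989 (6204.28) = -0.28%.
1991: real = 7512.7/1.287 = 5837.37; growth vs 1990 (6187.19) = -5.65%.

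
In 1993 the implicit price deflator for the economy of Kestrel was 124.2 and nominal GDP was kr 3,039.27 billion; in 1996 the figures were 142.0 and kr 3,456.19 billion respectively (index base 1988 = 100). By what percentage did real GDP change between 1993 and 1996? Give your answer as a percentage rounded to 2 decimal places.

Deflate each year: 1993 → 3039.27/1.242 = 2447.08; 1996 → 3456.19/1.420 = 2433.94.
So real GDP changed by 2433.94/2447.08 − 1 = -0.0054, i.e. -0.54%.

-0.54%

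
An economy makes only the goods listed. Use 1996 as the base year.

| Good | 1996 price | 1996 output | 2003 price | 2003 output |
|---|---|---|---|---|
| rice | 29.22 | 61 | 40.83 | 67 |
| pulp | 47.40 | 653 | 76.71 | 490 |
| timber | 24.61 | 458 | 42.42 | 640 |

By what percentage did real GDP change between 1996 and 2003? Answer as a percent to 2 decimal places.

Real GDP 1996 = Nominal GDP 1996 = 29.22·61 + 47.40·653 + 24.61·458 = 44006.00.
Real GDP 2003 (at 1996 prices) = 29.22·67 + 47.40·490 + 24.61·640 = 40934.14.
Real growth = 40934.14/44006.00 − 1 = -0.0698.

-6.98%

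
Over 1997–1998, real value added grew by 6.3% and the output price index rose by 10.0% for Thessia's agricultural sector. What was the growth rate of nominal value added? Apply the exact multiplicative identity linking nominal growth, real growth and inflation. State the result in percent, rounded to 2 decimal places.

(1 + g_nom) = (1 + g_real)(1 + π) = 1.0630 × 1.1000 = 1.16930.

16.93%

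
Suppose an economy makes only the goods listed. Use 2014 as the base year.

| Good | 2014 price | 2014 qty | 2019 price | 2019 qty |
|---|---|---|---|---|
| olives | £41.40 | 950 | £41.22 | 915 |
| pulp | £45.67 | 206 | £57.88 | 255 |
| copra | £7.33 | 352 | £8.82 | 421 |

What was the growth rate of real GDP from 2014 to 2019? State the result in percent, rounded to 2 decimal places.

Real GDP 2014 = Nominal GDP 2014 = 41.40·950 + 45.67·206 + 7.33·352 = 51318.18.
Real GDP 2019 (at 2014 prices) = 41.40·915 + 45.67·255 + 7.33·421 = 52612.78.
Real growth = 52612.78/51318.18 − 1 = 0.0252.

2.52%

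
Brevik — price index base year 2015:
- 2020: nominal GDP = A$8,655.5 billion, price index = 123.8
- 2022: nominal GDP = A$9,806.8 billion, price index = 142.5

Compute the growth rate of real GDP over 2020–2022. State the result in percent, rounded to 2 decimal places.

Deflate each year: 2020 → 8655.5/1.238 = 6991.52; 2022 → 9806.8/1.425 = 6881.96.
So real GDP changed by 6881.96/6991.52 − 1 = -0.0157, i.e. -1.57%.

-1.57%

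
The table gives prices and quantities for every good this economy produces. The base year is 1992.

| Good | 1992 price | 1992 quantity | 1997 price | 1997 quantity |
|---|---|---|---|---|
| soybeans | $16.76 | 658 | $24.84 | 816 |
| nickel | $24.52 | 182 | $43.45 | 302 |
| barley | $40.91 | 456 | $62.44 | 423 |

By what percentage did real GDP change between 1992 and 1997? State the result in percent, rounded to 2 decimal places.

12.42%

Real GDP 1992 = Nominal GDP 1992 = 16.76·658 + 24.52·182 + 40.91·456 = 34145.68.
Real GDP 1997 (at 1992 prices) = 16.76·816 + 24.52·302 + 40.91·423 = 38386.13.
Real growth = 38386.13/34145.68 − 1 = 0.1242.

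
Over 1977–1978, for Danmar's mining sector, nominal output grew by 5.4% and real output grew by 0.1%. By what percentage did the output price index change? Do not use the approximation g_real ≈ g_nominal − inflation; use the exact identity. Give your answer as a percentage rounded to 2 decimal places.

(1 + g_nom) = (1 + g_real)(1 + π), so π = 1.0540 / 1.0010 − 1 = 0.05295.

5.29%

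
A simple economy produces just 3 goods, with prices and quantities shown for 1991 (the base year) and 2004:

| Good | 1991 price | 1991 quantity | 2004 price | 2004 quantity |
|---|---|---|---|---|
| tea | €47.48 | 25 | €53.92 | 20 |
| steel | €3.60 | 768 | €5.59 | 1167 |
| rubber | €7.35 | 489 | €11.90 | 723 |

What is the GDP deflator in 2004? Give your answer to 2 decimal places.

154.86

Nominal GDP 2004 = 53.92·20 + 5.59·1167 + 11.90·723 = 16205.63.
Real GDP 2004 (at 1991 prices) = 47.48·20 + 3.60·1167 + 7.35·723 = 10464.85.
Deflator = Nominal/Real × 100 = 16205.63/10464.85 × 100 = 154.858.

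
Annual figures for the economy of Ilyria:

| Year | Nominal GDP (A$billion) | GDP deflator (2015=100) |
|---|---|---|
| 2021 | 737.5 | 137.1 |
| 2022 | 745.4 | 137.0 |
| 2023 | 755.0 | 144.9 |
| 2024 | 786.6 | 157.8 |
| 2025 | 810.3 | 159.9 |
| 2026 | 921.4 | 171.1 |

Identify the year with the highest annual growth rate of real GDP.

2022: real = 745.4/1.370 = 544.09; growth vs 2021 (537.93) = 1.15%.
2023: real = 755.0/1.449 = 521.05; growth vs 2022 (544.09) = -4.23%.
2024: real = 786.6/1.578 = 498.48; growth vs 2023 (521.05) = -4.33%.
2025: real = 810.3/1.599 = 506.75; growth vs 2024 (498.48) = 1.66%.
2026: real = 921.4/1.711 = 538.52; growth vs 2025 (506.75) = 6.27%.

2026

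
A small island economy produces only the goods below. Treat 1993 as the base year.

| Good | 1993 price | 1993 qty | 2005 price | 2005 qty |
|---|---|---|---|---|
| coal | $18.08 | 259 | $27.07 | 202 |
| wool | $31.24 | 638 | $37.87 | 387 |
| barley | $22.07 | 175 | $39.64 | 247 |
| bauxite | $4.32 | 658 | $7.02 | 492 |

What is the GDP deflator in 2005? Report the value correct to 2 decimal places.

Nominal GDP 2005 = 27.07·202 + 37.87·387 + 39.64·247 + 7.02·492 = 33368.75.
Real GDP 2005 (at 1993 prices) = 18.08·202 + 31.24·387 + 22.07·247 + 4.32·492 = 23318.77.
Deflator = Nominal/Real × 100 = 33368.75/23318.77 × 100 = 143.098.

143.10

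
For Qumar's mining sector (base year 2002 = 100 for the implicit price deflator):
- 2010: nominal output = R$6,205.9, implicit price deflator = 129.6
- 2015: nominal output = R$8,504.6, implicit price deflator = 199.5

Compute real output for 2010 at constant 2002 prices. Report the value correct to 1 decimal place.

Real output = Nominal / (implicit price deflator/100) = 6205.9 / 1.296 = 4788.50.

R$4,788.5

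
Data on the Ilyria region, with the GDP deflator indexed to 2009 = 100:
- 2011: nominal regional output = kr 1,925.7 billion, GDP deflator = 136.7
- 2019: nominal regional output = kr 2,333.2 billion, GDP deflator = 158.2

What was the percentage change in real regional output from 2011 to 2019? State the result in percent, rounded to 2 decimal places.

Deflate each year: 2011 → 1925.7/1.367 = 1408.71; 2019 → 2333.2/1.582 = 1474.84.
So real regional output changed by 1474.84/1408.71 − 1 = 0.0469, i.e. 4.69%.

4.69%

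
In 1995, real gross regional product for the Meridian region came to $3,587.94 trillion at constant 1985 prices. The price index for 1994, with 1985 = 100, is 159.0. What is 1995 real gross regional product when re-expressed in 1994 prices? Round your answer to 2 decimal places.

Real gross regional product in 1994 prices = Real gross regional product in 1985 prices × (P_1994/P_1985) = 3587.94 × 1.590 = 5704.82.

$5,704.82 trillion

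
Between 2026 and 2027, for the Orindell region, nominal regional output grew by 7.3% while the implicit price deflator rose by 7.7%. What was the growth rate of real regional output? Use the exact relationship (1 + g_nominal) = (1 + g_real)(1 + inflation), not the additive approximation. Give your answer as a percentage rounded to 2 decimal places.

(1 + g_nom) = (1 + g_real)(1 + π), so g_real = 1.0730 / 1.0770 − 1 = -0.00371.

-0.37%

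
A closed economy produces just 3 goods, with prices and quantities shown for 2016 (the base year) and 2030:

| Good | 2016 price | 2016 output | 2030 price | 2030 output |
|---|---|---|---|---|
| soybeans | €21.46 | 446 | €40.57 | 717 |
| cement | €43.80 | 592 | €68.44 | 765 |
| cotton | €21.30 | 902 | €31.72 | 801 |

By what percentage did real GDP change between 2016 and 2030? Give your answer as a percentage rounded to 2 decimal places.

20.55%

Real GDP 2016 = Nominal GDP 2016 = 21.46·446 + 43.80·592 + 21.30·902 = 54713.36.
Real GDP 2030 (at 2016 prices) = 21.46·717 + 43.80·765 + 21.30·801 = 65955.12.
Real growth = 65955.12/54713.36 − 1 = 0.2055.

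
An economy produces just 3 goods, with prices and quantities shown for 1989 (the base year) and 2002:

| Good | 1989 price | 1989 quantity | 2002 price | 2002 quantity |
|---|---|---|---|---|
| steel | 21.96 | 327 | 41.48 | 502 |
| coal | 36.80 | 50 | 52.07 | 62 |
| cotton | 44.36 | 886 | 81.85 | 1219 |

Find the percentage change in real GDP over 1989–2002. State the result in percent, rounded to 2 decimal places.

Real GDP 1989 = Nominal GDP 1989 = 21.96·327 + 36.80·50 + 44.36·886 = 48323.88.
Real GDP 2002 (at 1989 prices) = 21.96·502 + 36.80·62 + 44.36·1219 = 67380.36.
Real growth = 67380.36/48323.88 − 1 = 0.3943.

39.43%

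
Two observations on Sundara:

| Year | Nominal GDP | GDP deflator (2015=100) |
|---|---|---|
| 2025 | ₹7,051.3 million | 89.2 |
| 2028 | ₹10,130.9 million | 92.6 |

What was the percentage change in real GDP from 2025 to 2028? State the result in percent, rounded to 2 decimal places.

38.40%

Real GDP 2025 = 7051.3 / 0.892 = 7905.04.
Real GDP 2028 = 10130.9 / 0.926 = 10940.50.
Real growth = 10940.50 / 7905.04 − 1 = 0.3840.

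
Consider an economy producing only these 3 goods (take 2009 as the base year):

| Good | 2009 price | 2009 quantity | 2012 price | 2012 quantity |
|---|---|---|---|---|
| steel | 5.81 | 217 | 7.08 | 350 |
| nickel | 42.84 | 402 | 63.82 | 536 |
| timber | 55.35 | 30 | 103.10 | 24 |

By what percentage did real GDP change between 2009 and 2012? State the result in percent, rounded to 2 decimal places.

30.69%

Real GDP 2009 = Nominal GDP 2009 = 5.81·217 + 42.84·402 + 55.35·30 = 20142.95.
Real GDP 2012 (at 2009 prices) = 5.81·350 + 42.84·536 + 55.35·24 = 26324.14.
Real growth = 26324.14/20142.95 − 1 = 0.3069.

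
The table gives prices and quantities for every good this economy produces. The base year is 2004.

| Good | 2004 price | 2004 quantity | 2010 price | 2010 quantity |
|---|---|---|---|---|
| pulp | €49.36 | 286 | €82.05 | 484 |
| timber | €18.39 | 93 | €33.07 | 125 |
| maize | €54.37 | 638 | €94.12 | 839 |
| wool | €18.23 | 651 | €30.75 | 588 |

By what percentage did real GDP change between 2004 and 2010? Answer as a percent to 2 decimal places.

Real GDP 2004 = Nominal GDP 2004 = 49.36·286 + 18.39·93 + 54.37·638 + 18.23·651 = 62383.02.
Real GDP 2010 (at 2004 prices) = 49.36·484 + 18.39·125 + 54.37·839 + 18.23·588 = 82524.66.
Real growth = 82524.66/62383.02 − 1 = 0.3229.

32.29%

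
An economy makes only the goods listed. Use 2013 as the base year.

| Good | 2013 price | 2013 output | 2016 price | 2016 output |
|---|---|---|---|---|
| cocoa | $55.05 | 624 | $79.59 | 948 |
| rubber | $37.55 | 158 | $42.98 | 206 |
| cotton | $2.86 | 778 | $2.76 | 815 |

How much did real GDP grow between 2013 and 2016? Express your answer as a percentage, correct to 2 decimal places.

Real GDP 2013 = Nominal GDP 2013 = 55.05·624 + 37.55·158 + 2.86·778 = 42509.18.
Real GDP 2016 (at 2013 prices) = 55.05·948 + 37.55·206 + 2.86·815 = 62253.60.
Real growth = 62253.60/42509.18 − 1 = 0.4645.

46.45%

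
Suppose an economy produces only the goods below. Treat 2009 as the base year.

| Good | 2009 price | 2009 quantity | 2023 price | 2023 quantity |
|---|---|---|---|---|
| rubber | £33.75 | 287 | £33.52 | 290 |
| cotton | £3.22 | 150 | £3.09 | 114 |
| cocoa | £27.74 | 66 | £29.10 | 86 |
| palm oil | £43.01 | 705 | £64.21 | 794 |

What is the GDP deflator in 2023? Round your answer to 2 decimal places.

Nominal GDP 2023 = 33.52·290 + 3.09·114 + 29.10·86 + 64.21·794 = 63558.40.
Real GDP 2023 (at 2009 prices) = 33.75·290 + 3.22·114 + 27.74·86 + 43.01·794 = 46690.16.
Deflator = Nominal/Real × 100 = 63558.40/46690.16 × 100 = 136.128.

136.13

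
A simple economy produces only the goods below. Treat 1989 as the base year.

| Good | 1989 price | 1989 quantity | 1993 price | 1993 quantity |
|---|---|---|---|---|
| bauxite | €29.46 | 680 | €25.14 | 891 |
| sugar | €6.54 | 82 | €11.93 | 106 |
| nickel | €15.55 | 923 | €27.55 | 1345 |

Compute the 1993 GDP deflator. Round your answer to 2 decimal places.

126.88

Nominal GDP 1993 = 25.14·891 + 11.93·106 + 27.55·1345 = 60719.07.
Real GDP 1993 (at 1989 prices) = 29.46·891 + 6.54·106 + 15.55·1345 = 47856.85.
Deflator = Nominal/Real × 100 = 60719.07/47856.85 × 100 = 126.876.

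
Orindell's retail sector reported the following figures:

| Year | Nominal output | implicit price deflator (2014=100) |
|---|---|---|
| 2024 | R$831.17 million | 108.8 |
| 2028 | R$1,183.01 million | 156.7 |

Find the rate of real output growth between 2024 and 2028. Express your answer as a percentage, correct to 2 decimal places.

Real output 2024 = 831.17 / 1.088 = 763.94.
Real output 2028 = 1183.01 / 1.567 = 754.95.
Real growth = 754.95 / 763.94 − 1 = -0.0118.

-1.18%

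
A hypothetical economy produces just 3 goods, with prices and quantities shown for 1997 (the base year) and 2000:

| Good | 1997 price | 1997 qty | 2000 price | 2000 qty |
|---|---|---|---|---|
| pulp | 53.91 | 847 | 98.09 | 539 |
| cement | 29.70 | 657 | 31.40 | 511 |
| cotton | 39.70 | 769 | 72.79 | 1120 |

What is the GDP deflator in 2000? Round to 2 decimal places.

169.61

Nominal GDP 2000 = 98.09·539 + 31.40·511 + 72.79·1120 = 150440.71.
Real GDP 2000 (at 1997 prices) = 53.91·539 + 29.70·511 + 39.70·1120 = 88698.19.
Deflator = Nominal/Real × 100 = 150440.71/88698.19 × 100 = 169.610.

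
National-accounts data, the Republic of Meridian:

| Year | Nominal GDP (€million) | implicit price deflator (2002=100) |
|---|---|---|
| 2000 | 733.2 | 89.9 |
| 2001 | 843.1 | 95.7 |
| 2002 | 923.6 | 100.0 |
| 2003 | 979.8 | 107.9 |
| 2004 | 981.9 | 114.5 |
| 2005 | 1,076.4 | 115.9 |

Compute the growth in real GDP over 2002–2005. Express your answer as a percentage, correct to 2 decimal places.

0.56%

Real GDP 2002 = 923.6/1.000 = 923.60.
Real GDP 2005 = 1076.4/1.159 = 928.73.
Change = 928.73/923.60 − 1 = 0.0056.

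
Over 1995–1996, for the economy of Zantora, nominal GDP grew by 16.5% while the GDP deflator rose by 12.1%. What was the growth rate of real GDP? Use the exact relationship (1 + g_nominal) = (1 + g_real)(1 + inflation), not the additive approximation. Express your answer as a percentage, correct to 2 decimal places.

(1 + g_nom) = (1 + g_real)(1 + π), so g_real = 1.1650 / 1.1210 − 1 = 0.03925.

3.93%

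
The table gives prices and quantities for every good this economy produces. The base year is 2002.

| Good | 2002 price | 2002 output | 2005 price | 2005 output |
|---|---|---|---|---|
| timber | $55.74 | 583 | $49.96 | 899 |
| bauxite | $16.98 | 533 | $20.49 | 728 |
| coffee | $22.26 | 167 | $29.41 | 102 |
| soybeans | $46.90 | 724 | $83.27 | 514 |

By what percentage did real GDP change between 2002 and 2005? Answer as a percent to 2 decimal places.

12.15%

Real GDP 2002 = Nominal GDP 2002 = 55.74·583 + 16.98·533 + 22.26·167 + 46.90·724 = 79219.78.
Real GDP 2005 (at 2002 prices) = 55.74·899 + 16.98·728 + 22.26·102 + 46.90·514 = 88848.82.
Real growth = 88848.82/79219.78 − 1 = 0.1215.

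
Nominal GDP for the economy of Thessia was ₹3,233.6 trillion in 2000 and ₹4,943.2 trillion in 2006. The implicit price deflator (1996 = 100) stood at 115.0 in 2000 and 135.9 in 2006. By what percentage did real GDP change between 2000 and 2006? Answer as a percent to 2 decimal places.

29.36%

Real GDP 2000 = 3233.6 / 1.150 = 2811.83.
Real GDP 2006 = 4943.2 / 1.359 = 3637.38.
Real growth = 3637.38 / 2811.83 − 1 = 0.2936.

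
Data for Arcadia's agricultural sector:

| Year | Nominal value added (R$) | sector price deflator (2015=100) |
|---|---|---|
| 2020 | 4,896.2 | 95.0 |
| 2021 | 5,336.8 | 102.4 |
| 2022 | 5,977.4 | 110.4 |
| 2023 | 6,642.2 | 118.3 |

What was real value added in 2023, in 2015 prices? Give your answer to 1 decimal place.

R$5,614.7

Real value added 2023 = 6642.2 / 1.183 = 5614.71.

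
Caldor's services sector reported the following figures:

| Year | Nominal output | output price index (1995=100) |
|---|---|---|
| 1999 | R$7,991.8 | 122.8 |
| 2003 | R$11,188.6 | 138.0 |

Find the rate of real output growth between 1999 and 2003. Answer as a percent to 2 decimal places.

24.58%

Real output 1999 = 7991.8 / 1.228 = 6507.98.
Real output 2003 = 11188.6 / 1.380 = 8107.68.
Real growth = 8107.68 / 6507.98 − 1 = 0.2458.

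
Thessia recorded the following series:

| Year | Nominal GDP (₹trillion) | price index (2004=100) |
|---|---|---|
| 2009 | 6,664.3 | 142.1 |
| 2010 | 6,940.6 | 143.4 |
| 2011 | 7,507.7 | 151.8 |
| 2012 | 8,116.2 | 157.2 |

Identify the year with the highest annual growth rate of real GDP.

2012

2010: real = 6940.6/1.434 = 4840.03; growth vs 2009 (4689.87) = 3.20%.
2011: real = 7507.7/1.518 = 4945.78; growth vs 2010 (4840.03) = 2.18%.
2012: real = 8116.2/1.572 = 5162.98; growth vs 2011 (4945.78) = 4.39%.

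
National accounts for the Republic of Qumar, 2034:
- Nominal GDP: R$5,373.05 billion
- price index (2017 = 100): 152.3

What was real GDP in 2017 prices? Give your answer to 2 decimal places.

R$3,527.94 billion

Real GDP = Nominal / (price index/100) = 5373.05 / 1.523 = 3527.94.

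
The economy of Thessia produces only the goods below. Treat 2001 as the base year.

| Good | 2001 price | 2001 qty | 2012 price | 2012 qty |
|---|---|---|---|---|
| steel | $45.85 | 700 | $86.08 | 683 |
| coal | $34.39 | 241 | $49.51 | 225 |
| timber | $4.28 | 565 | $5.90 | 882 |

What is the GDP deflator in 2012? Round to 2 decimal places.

Nominal GDP 2012 = 86.08·683 + 49.51·225 + 5.90·882 = 75136.19.
Real GDP 2012 (at 2001 prices) = 45.85·683 + 34.39·225 + 4.28·882 = 42828.26.
Deflator = Nominal/Real × 100 = 75136.19/42828.26 × 100 = 175.436.

175.44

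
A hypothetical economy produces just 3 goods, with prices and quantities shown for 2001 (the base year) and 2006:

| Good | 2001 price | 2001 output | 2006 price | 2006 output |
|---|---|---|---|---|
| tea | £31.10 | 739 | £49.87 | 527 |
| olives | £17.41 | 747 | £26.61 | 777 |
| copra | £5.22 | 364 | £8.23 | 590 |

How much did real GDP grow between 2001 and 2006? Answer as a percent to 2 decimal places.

Real GDP 2001 = Nominal GDP 2001 = 31.10·739 + 17.41·747 + 5.22·364 = 37888.25.
Real GDP 2006 (at 2001 prices) = 31.10·527 + 17.41·777 + 5.22·590 = 32997.07.
Real growth = 32997.07/37888.25 − 1 = -0.1291.

-12.91%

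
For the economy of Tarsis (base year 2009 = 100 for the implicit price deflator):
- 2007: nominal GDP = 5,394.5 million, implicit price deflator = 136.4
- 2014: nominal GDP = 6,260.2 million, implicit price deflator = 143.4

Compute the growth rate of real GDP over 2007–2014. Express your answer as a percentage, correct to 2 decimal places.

10.38%

Deflate each year: 2007 → 5394.5/1.364 = 3954.91; 2014 → 6260.2/1.434 = 4365.55.
So real GDP changed by 4365.55/3954.91 − 1 = 0.1038, i.e. 10.38%.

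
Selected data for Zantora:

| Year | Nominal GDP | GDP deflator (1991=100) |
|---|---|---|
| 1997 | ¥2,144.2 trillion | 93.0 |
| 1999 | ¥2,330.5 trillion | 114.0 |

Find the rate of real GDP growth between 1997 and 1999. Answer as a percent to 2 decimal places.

-11.33%

Deflate each year: 1997 → 2144.2/0.930 = 2305.59; 1999 → 2330.5/1.140 = 2044.30.
So real GDP changed by 2044.30/2305.59 − 1 = -0.1133, i.e. -11.33%.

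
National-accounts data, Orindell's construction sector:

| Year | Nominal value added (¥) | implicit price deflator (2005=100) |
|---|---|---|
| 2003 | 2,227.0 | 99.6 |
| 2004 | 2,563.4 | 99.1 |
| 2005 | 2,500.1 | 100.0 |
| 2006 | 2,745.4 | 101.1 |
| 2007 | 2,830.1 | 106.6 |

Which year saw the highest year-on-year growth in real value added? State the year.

2004

2004: real = 2563.4/0.991 = 2586.68; growth vs 2003 (2235.94) = 15.69%.
2005: real = 2500.1/1.000 = 2500.10; growth vs 2004 (2586.68) = -3.35%.
2006: real = 2745.4/1.011 = 2715.53; growth vs 2005 (2500.10) = 8.62%.
2007: real = 2830.1/1.066 = 2654.88; growth vs 2006 (2715.53) = -2.23%.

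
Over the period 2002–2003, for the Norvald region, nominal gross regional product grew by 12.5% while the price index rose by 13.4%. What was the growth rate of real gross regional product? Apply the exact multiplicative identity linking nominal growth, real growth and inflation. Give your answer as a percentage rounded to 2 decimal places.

(1 + g_nom) = (1 + g_real)(1 + π), so g_real = 1.1250 / 1.1340 − 1 = -0.00794.

-0.79%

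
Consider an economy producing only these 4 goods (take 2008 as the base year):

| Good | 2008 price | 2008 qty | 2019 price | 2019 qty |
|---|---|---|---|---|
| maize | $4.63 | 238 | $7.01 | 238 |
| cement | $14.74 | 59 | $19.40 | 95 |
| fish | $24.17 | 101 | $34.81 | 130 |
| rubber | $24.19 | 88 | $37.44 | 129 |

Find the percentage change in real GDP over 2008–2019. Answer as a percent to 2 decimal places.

33.99%

Real GDP 2008 = Nominal GDP 2008 = 4.63·238 + 14.74·59 + 24.17·101 + 24.19·88 = 6541.49.
Real GDP 2019 (at 2008 prices) = 4.63·238 + 14.74·95 + 24.17·130 + 24.19·129 = 8764.85.
Real growth = 8764.85/6541.49 − 1 = 0.3399.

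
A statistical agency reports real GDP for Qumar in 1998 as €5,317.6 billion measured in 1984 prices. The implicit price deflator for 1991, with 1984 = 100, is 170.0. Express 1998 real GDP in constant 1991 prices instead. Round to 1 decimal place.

Real GDP in 1991 prices = Real GDP in 1984 prices × (P_1991/P_1984) = 5317.6 × 1.700 = 9039.92.

€9,039.9 billion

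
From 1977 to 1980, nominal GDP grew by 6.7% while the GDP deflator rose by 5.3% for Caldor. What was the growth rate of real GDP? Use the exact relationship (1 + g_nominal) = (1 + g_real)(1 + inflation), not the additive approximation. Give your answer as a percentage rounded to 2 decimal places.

(1 + g_nom) = (1 + g_real)(1 + π), so g_real = 1.0670 / 1.0530 − 1 = 0.01330.

1.33%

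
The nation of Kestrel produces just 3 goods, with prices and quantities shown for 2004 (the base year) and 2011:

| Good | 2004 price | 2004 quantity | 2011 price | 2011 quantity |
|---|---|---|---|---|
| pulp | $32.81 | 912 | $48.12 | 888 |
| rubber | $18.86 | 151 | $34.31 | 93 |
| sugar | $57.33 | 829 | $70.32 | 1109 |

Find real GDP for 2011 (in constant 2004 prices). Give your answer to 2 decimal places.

$94468.23

Real GDP 2011 = Σ (p_2004 × q_2011) = 32.81·888 + 18.86·93 + 57.33·1109 = 94468.23.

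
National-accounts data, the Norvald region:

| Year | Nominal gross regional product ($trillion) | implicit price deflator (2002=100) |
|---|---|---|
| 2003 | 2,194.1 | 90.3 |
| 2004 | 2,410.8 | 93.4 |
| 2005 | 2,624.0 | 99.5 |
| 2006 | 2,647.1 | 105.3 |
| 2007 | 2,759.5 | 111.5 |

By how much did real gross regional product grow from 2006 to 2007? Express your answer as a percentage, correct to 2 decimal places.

-1.55%

Real gross regional product 2006 = 2647.1/1.053 = 2513.87.
Real gross regional product 2007 = 2759.5/1.115 = 2474.89.
Change = 2474.89/2513.87 − 1 = -0.0155.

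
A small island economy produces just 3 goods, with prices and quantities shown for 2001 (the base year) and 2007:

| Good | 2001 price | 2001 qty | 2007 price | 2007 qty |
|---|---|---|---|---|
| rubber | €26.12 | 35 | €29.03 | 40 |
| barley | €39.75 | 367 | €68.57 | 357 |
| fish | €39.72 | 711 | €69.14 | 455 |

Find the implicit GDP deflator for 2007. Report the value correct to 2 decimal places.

171.43

Nominal GDP 2007 = 29.03·40 + 68.57·357 + 69.14·455 = 57099.39.
Real GDP 2007 (at 2001 prices) = 26.12·40 + 39.75·357 + 39.72·455 = 33308.15.
Deflator = Nominal/Real × 100 = 57099.39/33308.15 × 100 = 171.428.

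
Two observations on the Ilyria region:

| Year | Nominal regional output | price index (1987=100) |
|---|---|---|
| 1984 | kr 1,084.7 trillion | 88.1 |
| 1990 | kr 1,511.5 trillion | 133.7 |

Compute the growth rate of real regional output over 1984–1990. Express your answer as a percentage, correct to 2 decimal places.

Real regional output 1984 = 1084.7 / 0.881 = 1231.21.
Real regional output 1990 = 1511.5 / 1.337 = 1130.52.
Real growth = 1130.52 / 1231.21 − 1 = -0.0818.

-8.18%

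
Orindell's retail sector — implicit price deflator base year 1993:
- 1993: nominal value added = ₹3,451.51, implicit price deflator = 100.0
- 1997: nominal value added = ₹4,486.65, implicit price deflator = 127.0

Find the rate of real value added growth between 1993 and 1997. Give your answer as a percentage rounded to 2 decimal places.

Deflate each year: 1993 → 3451.51/1.000 = 3451.51; 1997 → 4486.65/1.270 = 3532.80.
So real value added changed by 3532.80/3451.51 − 1 = 0.0236, i.e. 2.36%.

2.36%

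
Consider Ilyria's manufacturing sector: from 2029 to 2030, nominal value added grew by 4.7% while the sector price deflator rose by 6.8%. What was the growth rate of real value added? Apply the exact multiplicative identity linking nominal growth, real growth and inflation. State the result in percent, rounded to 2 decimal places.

(1 + g_nom) = (1 + g_real)(1 + π), so g_real = 1.0470 / 1.0680 − 1 = -0.01966.

-1.97%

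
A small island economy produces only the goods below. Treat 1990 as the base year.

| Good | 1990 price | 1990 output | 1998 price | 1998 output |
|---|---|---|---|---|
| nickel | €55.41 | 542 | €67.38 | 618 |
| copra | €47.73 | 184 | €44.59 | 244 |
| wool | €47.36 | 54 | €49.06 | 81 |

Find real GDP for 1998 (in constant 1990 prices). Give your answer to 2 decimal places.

€49725.66

Real GDP 1998 = Σ (p_1990 × q_1998) = 55.41·618 + 47.73·244 + 47.36·81 = 49725.66.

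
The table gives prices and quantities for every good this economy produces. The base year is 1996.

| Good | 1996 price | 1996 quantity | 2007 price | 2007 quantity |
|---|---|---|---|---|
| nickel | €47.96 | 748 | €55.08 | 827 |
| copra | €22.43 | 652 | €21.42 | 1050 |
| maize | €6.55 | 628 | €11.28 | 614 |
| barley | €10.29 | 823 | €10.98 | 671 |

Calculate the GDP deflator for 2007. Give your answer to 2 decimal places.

Nominal GDP 2007 = 55.08·827 + 21.42·1050 + 11.28·614 + 10.98·671 = 82335.66.
Real GDP 2007 (at 1996 prices) = 47.96·827 + 22.43·1050 + 6.55·614 + 10.29·671 = 74140.71.
Deflator = Nominal/Real × 100 = 82335.66/74140.71 × 100 = 111.053.

111.05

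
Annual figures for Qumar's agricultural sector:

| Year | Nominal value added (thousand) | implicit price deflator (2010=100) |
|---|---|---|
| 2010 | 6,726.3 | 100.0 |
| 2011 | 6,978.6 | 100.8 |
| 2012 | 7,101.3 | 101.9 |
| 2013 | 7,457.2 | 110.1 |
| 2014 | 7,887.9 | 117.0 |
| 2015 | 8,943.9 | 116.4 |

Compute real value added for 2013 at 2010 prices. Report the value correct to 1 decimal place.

6,773.1 thousand

Real value added 2013 = 7457.2 / 1.101 = 6773.12.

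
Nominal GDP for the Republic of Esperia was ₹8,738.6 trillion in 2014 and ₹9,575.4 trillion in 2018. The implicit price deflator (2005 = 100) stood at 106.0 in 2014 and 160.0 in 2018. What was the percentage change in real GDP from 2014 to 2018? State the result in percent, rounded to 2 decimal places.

Real GDP 2014 = 8738.6 / 1.060 = 8243.96.
Real GDP 2018 = 9575.4 / 1.600 = 5984.63.
Real growth = 5984.63 / 8243.96 − 1 = -0.2741.

-27.41%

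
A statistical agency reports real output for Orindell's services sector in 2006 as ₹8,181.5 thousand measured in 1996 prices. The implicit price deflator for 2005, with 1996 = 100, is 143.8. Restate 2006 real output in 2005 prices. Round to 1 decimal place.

₹11,765.0 thousand

Real output in 2005 prices = Real output in 1996 prices × (P_2005/P_1996) = 8181.5 × 1.438 = 11765.00.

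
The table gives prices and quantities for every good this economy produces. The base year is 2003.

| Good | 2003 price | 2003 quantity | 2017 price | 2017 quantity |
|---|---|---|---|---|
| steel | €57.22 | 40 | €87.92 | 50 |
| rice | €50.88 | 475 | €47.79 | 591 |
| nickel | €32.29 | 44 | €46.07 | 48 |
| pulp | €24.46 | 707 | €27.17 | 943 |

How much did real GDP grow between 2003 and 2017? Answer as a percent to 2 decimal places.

27.40%

Real GDP 2003 = Nominal GDP 2003 = 57.22·40 + 50.88·475 + 32.29·44 + 24.46·707 = 45170.78.
Real GDP 2017 (at 2003 prices) = 57.22·50 + 50.88·591 + 32.29·48 + 24.46·943 = 57546.78.
Real growth = 57546.78/45170.78 − 1 = 0.2740.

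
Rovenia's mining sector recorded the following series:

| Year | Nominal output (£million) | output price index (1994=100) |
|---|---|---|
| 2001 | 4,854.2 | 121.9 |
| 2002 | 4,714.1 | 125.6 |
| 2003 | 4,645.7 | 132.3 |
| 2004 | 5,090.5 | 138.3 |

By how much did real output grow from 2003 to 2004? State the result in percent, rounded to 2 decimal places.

4.82%

Real output 2003 = 4645.7/1.323 = 3511.49.
Real output 2004 = 5090.5/1.383 = 3680.77.
Change = 3680.77/3511.49 − 1 = 0.0482.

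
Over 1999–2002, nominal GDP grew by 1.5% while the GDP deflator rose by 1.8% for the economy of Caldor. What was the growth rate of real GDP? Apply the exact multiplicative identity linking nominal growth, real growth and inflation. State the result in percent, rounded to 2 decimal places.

(1 + g_nom) = (1 + g_real)(1 + π), so g_real = 1.0150 / 1.0180 − 1 = -0.00295.

-0.29%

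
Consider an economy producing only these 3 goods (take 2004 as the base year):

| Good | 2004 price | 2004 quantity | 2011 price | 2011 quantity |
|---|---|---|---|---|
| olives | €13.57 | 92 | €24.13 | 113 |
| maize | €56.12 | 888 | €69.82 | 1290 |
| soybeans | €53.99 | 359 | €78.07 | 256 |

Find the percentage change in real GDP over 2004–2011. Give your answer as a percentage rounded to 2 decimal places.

Real GDP 2004 = Nominal GDP 2004 = 13.57·92 + 56.12·888 + 53.99·359 = 70465.41.
Real GDP 2011 (at 2004 prices) = 13.57·113 + 56.12·1290 + 53.99·256 = 87749.65.
Real growth = 87749.65/70465.41 − 1 = 0.2453.

24.53%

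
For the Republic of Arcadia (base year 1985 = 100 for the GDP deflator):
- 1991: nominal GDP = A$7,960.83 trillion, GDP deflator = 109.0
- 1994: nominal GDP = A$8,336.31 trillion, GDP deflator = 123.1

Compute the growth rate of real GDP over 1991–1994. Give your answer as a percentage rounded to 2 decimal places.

Deflate each year: 1991 → 7960.83/1.090 = 7303.51; 1994 → 8336.31/1.231 = 6771.98.
So real GDP changed by 6771.98/7303.51 − 1 = -0.0728, i.e. -7.28%.

-7.28%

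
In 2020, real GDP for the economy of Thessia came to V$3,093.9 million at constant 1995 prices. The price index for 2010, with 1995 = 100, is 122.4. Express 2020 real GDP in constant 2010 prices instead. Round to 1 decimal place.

V$3,786.9 million

Real GDP in 2010 prices = Real GDP in 1995 prices × (P_2010/P_1995) = 3093.9 × 1.224 = 3786.93.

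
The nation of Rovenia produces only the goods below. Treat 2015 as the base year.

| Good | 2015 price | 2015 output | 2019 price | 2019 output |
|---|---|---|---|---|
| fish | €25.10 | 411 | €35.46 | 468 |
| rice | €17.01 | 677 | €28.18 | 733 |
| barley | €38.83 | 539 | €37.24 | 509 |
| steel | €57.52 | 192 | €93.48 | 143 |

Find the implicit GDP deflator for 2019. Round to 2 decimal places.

Nominal GDP 2019 = 35.46·468 + 28.18·733 + 37.24·509 + 93.48·143 = 69574.02.
Real GDP 2019 (at 2015 prices) = 25.10·468 + 17.01·733 + 38.83·509 + 57.52·143 = 52204.96.
Deflator = Nominal/Real × 100 = 69574.02/52204.96 × 100 = 133.271.

133.27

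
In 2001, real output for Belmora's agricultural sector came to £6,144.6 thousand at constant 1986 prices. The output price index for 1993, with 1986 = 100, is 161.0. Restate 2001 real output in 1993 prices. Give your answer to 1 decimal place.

£9,892.8 thousand

Real output in 1993 prices = Real output in 1986 prices × (P_1993/P_1986) = 6144.6 × 1.610 = 9892.81.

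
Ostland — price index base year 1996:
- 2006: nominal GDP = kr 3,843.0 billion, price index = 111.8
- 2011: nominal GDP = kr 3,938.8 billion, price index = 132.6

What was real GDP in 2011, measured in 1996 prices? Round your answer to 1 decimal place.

Real GDP = Nominal / (price index/100) = 3938.8 / 1.326 = 2970.44.

kr 2,970.4 billion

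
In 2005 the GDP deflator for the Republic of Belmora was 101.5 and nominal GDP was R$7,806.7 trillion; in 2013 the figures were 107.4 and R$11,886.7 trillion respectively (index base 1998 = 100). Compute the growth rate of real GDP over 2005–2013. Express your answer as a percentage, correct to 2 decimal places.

43.90%

Real GDP 2005 = 7806.7 / 1.015 = 7691.33.
Real GDP 2013 = 11886.7 / 1.074 = 11067.69.
Real growth = 11067.69 / 7691.33 − 1 = 0.4390.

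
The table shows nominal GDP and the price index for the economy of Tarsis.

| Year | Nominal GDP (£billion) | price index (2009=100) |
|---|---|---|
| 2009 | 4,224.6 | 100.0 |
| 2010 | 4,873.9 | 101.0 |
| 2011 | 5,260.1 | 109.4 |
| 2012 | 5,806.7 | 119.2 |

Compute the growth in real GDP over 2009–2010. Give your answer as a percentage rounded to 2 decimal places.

14.23%

Real GDP 2009 = 4224.6/1.000 = 4224.60.
Real GDP 2010 = 4873.9/1.010 = 4825.64.
Change = 4825.64/4224.60 − 1 = 0.1423.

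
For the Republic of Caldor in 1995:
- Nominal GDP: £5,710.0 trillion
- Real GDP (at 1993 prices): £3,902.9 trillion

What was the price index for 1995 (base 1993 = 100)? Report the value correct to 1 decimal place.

price index = (Nominal / Real) × 100 = 5710.0 / 3902.9 × 100 = 146.30.

146.3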